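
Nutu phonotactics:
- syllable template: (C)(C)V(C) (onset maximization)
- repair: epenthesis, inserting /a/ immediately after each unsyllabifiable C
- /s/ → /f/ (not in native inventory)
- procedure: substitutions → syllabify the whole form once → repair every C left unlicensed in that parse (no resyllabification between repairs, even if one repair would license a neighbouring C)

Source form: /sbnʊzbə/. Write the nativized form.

fabnʊzbə

Substitution: /s/ → /f/, giving /fbnʊzbə/.
The consonants /f/ cannot be parsed into a legal (C)(C)V(C) syllable (at most one coda consonant is licensed; onsets may contain at most 2 consonants).
Epenthesis after each stranded consonant: /f/ → /fa/.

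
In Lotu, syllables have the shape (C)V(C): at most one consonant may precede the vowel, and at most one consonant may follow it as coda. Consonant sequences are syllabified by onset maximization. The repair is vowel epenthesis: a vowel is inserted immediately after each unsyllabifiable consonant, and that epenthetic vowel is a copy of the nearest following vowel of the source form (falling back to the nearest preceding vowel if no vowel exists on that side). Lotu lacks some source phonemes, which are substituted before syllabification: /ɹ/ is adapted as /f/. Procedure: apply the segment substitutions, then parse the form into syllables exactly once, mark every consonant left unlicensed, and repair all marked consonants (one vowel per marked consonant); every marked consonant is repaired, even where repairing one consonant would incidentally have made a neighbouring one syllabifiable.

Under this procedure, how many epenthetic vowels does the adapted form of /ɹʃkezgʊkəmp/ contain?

3

After substitution the input is /fʃkezgʊkəmp/.
The unsyllabifiable consonants are /f/, /ʃ/, /p/; each receives one epenthetic vowel.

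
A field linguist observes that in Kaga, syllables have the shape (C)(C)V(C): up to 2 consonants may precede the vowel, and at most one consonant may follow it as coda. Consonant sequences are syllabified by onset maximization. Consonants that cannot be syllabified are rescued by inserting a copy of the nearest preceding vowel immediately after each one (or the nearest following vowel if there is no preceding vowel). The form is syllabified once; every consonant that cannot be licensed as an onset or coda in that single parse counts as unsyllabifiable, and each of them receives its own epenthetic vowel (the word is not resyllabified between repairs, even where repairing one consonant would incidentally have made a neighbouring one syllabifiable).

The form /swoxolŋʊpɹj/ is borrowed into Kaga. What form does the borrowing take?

Syllabifying with onset maximization leaves /ɹ/, /j/ stranded (at most one coda consonant is licensed; onsets may contain at most 2 consonants).
Each unlicensed consonant becomes the onset of a new syllable: /ɹ/ → /ɹʊ/, /j/ → /jʊ/.

swoxolŋʊpɹʊjʊ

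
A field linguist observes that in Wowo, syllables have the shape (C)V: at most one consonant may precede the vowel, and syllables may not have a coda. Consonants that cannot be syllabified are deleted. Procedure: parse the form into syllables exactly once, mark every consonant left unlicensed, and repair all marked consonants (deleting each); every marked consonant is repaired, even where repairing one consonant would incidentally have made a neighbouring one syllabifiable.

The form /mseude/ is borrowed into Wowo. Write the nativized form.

The consonants /m/ cannot be parsed into a legal (C)V syllable (no codas are permitted; onsets are limited to one consonant).
Deletion applies to /m/.

seude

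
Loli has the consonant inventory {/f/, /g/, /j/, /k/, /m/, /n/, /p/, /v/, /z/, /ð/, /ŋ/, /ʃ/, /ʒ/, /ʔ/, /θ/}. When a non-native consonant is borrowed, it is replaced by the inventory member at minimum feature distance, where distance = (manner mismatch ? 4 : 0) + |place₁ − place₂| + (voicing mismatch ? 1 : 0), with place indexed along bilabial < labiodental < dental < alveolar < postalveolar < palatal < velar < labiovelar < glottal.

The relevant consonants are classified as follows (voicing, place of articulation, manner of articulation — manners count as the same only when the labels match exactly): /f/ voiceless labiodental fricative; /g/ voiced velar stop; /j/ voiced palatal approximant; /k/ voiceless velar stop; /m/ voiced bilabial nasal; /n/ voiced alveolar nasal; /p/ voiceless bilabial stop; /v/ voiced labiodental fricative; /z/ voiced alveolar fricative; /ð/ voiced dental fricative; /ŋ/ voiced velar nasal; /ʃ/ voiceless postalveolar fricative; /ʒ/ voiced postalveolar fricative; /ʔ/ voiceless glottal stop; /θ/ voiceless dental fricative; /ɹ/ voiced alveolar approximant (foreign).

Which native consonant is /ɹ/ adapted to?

j

/j/ is closest: same manner (approximant), place distance 2 (alveolar→palatal), same voicing; total 2. Next closest is /n/ at distance 4.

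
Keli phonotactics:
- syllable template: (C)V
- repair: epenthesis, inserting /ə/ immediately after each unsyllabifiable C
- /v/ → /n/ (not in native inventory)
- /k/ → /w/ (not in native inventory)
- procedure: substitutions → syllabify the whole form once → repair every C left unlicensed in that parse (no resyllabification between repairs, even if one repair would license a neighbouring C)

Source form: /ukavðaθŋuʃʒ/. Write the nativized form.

uwanəðaθəŋuʃəʒə

Substitution: /k/ → /w/, /v/ → /n/, giving /uwanðaθŋuʃʒ/.
Syllabifying with onset maximization leaves /n/, /θ/, /ʃ/, /ʒ/ stranded (no codas are permitted; onsets are limited to one consonant).
Inserting the epenthetic vowel yields /n/ → /nə/, /θ/ → /θə/, /ʃ/ → /ʃə/, /ʒ/ → /ʒə/.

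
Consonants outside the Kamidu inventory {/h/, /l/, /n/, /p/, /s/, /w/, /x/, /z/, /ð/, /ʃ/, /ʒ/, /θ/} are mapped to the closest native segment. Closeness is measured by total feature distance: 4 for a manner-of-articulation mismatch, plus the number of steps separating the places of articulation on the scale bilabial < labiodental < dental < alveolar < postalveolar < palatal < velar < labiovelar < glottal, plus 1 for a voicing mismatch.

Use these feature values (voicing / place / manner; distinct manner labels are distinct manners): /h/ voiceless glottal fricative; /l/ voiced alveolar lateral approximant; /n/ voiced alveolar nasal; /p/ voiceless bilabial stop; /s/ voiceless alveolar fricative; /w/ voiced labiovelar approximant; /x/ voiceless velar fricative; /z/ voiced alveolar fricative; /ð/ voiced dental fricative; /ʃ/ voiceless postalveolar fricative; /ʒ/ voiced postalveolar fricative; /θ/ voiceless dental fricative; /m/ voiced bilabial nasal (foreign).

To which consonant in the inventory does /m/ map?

n

/n/ is closest: same manner (nasal), place distance 3 (bilabial→alveolar), same voicing; total 3. Next closest is /p/ at distance 5.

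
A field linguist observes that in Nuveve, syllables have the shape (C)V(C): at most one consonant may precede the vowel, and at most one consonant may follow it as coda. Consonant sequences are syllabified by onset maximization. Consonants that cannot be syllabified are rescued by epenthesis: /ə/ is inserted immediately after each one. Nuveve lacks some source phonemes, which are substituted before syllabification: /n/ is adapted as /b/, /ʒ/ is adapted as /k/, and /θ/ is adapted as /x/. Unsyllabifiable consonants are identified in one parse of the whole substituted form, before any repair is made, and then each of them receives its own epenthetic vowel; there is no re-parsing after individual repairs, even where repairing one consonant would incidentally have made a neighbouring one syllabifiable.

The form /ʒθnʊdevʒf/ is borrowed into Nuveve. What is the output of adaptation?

Substitution: /ʒ/ → /k/, /θ/ → /x/, /n/ → /b/, giving /kxbʊdevkf/.
Syllabifying with onset maximization leaves /k/, /x/, /k/, /f/ stranded (at most one coda consonant is licensed; onsets are limited to one consonant).
Each unlicensed consonant becomes the onset of a new syllable: /k/ → /kə/, /x/ → /xə/, /k/ → /kə/, /f/ → /fə/.

kəxəbʊdevkəfə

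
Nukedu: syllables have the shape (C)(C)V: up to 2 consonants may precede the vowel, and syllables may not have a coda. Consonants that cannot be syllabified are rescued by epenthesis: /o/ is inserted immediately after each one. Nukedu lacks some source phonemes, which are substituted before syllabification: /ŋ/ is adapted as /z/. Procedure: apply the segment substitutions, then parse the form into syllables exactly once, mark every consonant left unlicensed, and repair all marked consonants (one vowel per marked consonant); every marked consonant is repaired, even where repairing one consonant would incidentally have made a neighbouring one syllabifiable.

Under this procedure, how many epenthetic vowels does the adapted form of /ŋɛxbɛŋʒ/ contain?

2

After substitution the input is /zɛxbɛzʒ/.
The unsyllabifiable consonants are /z/, /ʒ/; each receives one epenthetic vowel.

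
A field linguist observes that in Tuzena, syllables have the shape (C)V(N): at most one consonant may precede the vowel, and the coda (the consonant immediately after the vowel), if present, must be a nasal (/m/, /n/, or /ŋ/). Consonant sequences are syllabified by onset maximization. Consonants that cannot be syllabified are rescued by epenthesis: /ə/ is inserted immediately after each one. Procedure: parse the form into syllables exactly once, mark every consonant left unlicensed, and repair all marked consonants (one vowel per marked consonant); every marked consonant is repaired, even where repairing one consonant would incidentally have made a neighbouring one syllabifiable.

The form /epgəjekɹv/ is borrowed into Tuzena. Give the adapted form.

epəgəjekəɹəvə

The consonants /p/, /k/, /ɹ/, /v/ cannot be parsed into a legal (C)V(N) syllable (only a nasal (/m/, /n/, or /ŋ/) is licensed in coda position; onsets are limited to one consonant).
Inserting the epenthetic vowel yields /p/ → /pə/, /k/ → /kə/, /ɹ/ → /ɹə/, /v/ → /və/.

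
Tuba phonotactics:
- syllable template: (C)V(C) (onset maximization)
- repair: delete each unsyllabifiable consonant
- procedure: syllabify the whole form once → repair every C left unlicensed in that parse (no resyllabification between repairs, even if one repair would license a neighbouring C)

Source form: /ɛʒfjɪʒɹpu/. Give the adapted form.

Syllabifying with onset maximization leaves /f/, /ɹ/ stranded (at most one coda consonant is licensed; onsets are limited to one consonant).
Deleting the stranded consonants removes /f/, /ɹ/.

ɛʒjɪʒpu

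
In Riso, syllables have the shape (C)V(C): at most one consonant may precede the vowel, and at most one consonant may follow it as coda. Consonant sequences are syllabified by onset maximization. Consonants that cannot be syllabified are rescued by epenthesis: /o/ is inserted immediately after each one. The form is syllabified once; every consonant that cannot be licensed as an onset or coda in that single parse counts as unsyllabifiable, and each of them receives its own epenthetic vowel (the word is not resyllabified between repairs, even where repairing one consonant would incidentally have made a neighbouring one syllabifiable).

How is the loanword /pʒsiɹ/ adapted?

The consonants /p/, /ʒ/ cannot be parsed into a legal (C)V(C) syllable (at most one coda consonant is licensed; onsets are limited to one consonant).
Each unlicensed consonant becomes the onset of a new syllable: /p/ → /po/, /ʒ/ → /ʒo/.

poʒosiɹ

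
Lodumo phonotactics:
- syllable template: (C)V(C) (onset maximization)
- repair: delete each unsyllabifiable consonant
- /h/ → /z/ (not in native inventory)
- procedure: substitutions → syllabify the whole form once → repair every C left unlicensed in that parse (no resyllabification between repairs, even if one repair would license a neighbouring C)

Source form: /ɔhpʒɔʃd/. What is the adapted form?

ɔzʒɔʃ

Substitution: /h/ → /z/, giving /ɔzpʒɔʃd/.
The consonants /p/, /d/ cannot be parsed into a legal (C)V(C) syllable (at most one coda consonant is licensed; onsets are limited to one consonant).
Deleting the stranded consonants removes /p/, /d/.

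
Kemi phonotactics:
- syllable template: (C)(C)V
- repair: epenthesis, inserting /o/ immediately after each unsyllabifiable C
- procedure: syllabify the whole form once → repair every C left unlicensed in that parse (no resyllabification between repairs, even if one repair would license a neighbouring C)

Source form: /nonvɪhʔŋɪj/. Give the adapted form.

nonvɪhoʔŋɪjo

Syllabifying with onset maximization leaves /h/, /j/ stranded (no codas are permitted; onsets may contain at most 2 consonants).
Inserting the epenthetic vowel yields /h/ → /ho/, /j/ → /jo/.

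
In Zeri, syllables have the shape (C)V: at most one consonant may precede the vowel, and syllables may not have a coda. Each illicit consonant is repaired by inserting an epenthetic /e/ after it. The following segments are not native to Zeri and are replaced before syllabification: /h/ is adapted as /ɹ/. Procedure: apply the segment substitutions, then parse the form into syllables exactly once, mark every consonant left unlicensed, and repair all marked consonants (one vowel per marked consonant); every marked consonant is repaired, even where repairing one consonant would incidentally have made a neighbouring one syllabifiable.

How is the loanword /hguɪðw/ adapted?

Substitution: /h/ → /ɹ/, giving /ɹguɪðw/.
Under (C)V, the unsyllabifiable consonants are /ɹ/, /ð/, /w/ (no codas are permitted; onsets are limited to one consonant).
Inserting the epenthetic vowel yields /ɹ/ → /ɹe/, /ð/ → /ðe/, /w/ → /we/.

ɹeguɪðewe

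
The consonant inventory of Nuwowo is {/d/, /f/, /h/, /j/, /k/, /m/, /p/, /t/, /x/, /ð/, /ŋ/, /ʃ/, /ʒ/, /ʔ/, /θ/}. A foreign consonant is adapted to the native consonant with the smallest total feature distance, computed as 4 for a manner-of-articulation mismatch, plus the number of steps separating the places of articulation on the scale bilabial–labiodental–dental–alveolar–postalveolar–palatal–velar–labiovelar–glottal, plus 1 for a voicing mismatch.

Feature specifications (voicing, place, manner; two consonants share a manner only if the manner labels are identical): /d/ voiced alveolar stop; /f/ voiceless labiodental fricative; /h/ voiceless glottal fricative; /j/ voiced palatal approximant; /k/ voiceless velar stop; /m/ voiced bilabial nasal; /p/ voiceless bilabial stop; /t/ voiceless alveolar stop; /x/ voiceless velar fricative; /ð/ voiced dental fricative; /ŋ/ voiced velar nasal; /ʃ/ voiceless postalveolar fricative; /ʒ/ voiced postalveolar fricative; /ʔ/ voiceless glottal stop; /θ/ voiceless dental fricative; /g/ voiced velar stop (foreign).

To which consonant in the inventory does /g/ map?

/k/ is closest: same manner (stop), place distance 0 (velar→velar), voicing differs (+1); total 1. Next closest is /d/ at distance 3.

k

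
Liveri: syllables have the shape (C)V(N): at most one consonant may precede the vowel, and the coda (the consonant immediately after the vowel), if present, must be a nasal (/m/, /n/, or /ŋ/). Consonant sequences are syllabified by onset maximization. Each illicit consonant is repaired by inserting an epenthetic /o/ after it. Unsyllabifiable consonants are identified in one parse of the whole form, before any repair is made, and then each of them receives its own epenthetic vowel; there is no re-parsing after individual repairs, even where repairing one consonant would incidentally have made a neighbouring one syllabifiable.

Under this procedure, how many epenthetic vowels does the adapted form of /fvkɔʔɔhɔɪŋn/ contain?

The unsyllabifiable consonants are /f/, /v/, /n/; each receives one epenthetic vowel.

3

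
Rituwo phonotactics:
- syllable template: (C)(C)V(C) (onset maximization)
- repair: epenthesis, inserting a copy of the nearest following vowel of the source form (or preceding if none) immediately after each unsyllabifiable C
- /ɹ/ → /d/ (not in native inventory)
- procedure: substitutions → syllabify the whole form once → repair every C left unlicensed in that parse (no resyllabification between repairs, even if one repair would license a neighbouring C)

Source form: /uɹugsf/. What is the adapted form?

udugsufu

Substitution: /ɹ/ → /d/, giving /udugsf/.
Under (C)(C)V(C), the unsyllabifiable consonants are /s/, /f/ (at most one coda consonant is licensed; onsets may contain at most 2 consonants).
Each unlicensed consonant becomes the onset of a new syllable: /s/ → /su/, /f/ → /fu/.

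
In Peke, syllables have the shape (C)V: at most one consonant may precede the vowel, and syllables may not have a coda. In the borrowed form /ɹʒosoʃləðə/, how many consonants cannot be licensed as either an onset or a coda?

2

Under (C)V, the unsyllabifiable consonants are /ɹ/, /ʃ/ (no codas are permitted; onsets are limited to one consonant).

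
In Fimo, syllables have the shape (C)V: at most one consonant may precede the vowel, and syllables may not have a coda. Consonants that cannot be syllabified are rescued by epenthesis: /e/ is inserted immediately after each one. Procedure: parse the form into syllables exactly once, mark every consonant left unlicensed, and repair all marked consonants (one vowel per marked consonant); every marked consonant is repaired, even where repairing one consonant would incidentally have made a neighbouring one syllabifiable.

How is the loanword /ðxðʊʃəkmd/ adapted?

ðexeðʊʃəkemede

Syllabifying with onset maximization leaves /ð/, /x/, /k/, /m/, /d/ stranded (no codas are permitted; onsets are limited to one consonant).
Epenthesis after each stranded consonant: /ð/ → /ðe/, /x/ → /xe/, /k/ → /ke/, /m/ → /me/, /d/ → /de/.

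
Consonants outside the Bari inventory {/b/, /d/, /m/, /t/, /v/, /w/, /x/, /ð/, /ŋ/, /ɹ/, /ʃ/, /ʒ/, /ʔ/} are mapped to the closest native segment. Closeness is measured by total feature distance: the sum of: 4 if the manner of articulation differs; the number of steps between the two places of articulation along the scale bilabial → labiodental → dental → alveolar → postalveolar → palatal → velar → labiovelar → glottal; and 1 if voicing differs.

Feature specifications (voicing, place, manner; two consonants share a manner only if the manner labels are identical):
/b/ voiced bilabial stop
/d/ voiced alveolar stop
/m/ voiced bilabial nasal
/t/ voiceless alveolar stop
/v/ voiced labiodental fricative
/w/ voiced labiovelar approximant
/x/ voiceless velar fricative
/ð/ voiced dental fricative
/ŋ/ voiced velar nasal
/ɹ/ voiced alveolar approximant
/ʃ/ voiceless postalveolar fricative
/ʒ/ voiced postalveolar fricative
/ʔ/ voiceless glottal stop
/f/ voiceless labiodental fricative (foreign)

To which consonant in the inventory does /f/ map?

/v/ is closest: same manner (fricative), place distance 0 (labiodental→labiodental), voicing differs (+1); total 1. Next closest is /ð/ at distance 2.

v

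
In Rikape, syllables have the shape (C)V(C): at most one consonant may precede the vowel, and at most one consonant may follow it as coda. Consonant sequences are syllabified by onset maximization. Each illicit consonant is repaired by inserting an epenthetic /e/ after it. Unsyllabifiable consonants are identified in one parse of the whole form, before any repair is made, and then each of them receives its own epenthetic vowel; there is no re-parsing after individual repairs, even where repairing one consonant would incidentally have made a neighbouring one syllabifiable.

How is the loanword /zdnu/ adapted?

zedenu

Syllabifying with onset maximization leaves /z/, /d/ stranded (at most one coda consonant is licensed; onsets are limited to one consonant).
Epenthesis after each stranded consonant: /z/ → /ze/, /d/ → /de/.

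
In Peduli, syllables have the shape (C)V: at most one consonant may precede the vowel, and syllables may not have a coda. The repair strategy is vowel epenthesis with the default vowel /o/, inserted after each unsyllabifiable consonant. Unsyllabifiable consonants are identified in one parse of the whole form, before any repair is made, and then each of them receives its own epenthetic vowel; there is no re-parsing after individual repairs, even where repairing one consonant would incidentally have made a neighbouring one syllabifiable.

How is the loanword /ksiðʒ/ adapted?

kosiðoʒo

Under (C)V, the unsyllabifiable consonants are /k/, /ð/, /ʒ/ (no codas are permitted; onsets are limited to one consonant).
Each unlicensed consonant becomes the onset of a new syllable: /k/ → /ko/, /ð/ → /ðo/, /ʒ/ → /ʒo/.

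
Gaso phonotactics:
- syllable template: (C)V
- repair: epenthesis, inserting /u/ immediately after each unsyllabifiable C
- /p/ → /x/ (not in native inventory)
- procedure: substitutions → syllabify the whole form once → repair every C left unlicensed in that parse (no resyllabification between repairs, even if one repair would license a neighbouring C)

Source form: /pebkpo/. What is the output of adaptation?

xebukuxo

Substitution: /p/ → /x/, giving /xebkxo/.
Syllabifying with onset maximization leaves /b/, /k/ stranded (no codas are permitted; onsets are limited to one consonant).
Epenthesis after each stranded consonant: /b/ → /bu/, /k/ → /ku/.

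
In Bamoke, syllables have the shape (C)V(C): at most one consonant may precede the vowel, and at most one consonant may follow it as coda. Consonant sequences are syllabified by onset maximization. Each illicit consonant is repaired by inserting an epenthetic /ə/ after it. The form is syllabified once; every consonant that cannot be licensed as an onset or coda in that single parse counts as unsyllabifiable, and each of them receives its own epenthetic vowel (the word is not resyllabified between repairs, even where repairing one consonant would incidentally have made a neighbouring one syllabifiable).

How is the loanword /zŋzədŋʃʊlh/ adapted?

zəŋəzədŋəʃʊlhə

Under (C)V(C), the unsyllabifiable consonants are /z/, /ŋ/, /ŋ/, /h/ (at most one coda consonant is licensed; onsets are limited to one consonant).
Epenthesis after each stranded consonant: /z/ → /zə/, /ŋ/ → /ŋə/, /ŋ/ → /ŋə/, /h/ → /hə/.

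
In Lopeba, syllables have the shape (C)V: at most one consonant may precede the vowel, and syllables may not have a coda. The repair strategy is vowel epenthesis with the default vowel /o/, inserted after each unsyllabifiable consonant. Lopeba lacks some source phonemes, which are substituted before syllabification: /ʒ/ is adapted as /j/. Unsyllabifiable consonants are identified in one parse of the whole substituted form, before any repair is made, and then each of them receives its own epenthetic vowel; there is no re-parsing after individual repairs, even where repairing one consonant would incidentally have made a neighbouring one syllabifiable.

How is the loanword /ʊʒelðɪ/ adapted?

Substitution: /ʒ/ → /j/, giving /ʊjelðɪ/.
The consonants /l/ cannot be parsed into a legal (C)V syllable (no codas are permitted; onsets are limited to one consonant).
Epenthesis after each stranded consonant: /l/ → /lo/.

ʊjeloðɪ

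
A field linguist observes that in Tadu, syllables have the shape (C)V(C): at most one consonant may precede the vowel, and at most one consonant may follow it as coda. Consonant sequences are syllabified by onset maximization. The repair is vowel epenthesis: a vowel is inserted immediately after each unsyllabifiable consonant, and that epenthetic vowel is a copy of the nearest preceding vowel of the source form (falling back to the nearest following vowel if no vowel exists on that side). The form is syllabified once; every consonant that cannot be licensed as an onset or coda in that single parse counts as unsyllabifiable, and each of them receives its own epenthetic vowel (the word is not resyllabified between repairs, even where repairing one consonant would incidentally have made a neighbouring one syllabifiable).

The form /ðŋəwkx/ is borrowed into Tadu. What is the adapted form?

The consonants /ð/, /k/, /x/ cannot be parsed into a legal (C)V(C) syllable (at most one coda consonant is licensed; onsets are limited to one consonant).
Epenthesis after each stranded consonant: /ð/ → /ðə/, /k/ → /kə/, /x/ → /xə/.

ðəŋəwkəxə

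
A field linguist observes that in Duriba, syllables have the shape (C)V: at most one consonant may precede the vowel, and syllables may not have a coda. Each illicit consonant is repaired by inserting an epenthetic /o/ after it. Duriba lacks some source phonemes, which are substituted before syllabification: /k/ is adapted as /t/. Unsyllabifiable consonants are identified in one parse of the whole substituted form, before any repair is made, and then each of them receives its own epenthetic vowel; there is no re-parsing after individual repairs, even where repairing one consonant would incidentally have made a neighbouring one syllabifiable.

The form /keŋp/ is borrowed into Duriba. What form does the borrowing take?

Substitution: /k/ → /t/, giving /teŋp/.
The consonants /ŋ/, /p/ cannot be parsed into a legal (C)V syllable (no codas are permitted; onsets are limited to one consonant).
Inserting the epenthetic vowel yields /ŋ/ → /ŋo/, /p/ → /po/.

teŋopo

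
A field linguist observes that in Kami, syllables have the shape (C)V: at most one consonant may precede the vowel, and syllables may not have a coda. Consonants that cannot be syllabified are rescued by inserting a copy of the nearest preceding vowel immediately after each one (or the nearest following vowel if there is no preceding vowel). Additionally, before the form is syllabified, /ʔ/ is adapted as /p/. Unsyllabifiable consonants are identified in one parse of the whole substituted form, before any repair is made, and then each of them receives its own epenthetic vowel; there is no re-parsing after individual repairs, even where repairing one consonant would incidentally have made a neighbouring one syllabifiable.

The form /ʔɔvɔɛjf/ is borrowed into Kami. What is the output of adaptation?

Substitution: /ʔ/ → /p/, giving /pɔvɔɛjf/.
Syllabifying with onset maximization leaves /j/, /f/ stranded (no codas are permitted; onsets are limited to one consonant).
Inserting the epenthetic vowel yields /j/ → /jɛ/, /f/ → /fɛ/.

pɔvɔɛjɛfɛ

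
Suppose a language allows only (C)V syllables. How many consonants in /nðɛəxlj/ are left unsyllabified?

The consonants /n/, /x/, /l/, /j/ cannot be parsed into a legal (C)V syllable (no codas are permitted; onsets are limited to one consonant).

4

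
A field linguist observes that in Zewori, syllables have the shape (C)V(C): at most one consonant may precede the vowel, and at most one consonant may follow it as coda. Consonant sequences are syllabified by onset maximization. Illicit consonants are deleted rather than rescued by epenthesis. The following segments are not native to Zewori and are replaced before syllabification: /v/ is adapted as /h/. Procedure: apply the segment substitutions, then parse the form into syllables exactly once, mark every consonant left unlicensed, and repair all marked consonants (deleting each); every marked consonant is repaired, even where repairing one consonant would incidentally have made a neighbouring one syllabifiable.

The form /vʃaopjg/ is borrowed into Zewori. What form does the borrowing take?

ʃaop

Substitution: /v/ → /h/, giving /hʃaopjg/.
Under (C)V(C), the unsyllabifiable consonants are /h/, /j/, /g/ (at most one coda consonant is licensed; onsets are limited to one consonant).
Deletion applies to /h/, /j/, /g/.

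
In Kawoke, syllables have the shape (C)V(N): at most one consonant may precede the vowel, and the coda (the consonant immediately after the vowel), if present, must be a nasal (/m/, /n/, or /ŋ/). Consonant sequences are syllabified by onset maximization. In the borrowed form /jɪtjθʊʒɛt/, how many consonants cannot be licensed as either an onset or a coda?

The consonants /t/, /j/, /t/ cannot be parsed into a legal (C)V(N) syllable (only a nasal (/m/, /n/, or /ŋ/) is licensed in coda position; onsets are limited to one consonant).

3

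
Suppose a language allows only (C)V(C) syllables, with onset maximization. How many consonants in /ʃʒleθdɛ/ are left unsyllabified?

Under (C)V(C), the unsyllabifiable consonants are /ʃ/, /ʒ/ (at most one coda consonant is licensed; onsets are limited to one consonant).

2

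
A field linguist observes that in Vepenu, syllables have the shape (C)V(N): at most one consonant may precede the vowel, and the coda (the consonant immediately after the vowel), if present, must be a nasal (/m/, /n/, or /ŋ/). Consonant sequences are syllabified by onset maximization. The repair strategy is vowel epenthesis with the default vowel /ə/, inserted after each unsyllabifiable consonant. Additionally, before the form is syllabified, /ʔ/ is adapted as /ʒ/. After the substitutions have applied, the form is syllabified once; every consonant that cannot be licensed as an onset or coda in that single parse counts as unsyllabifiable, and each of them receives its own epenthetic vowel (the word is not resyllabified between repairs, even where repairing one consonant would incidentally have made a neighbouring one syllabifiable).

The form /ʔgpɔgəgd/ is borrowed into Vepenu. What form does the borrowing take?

ʒəgəpɔgəgədə

Substitution: /ʔ/ → /ʒ/, giving /ʒgpɔgəgd/.
Syllabifying with onset maximization leaves /ʒ/, /g/, /g/, /d/ stranded (only a nasal (/m/, /n/, or /ŋ/) is licensed in coda position; onsets are limited to one consonant).
Each unlicensed consonant becomes the onset of a new syllable: /ʒ/ → /ʒə/, /g/ → /gə/, /g/ → /gə/, /d/ → /də/.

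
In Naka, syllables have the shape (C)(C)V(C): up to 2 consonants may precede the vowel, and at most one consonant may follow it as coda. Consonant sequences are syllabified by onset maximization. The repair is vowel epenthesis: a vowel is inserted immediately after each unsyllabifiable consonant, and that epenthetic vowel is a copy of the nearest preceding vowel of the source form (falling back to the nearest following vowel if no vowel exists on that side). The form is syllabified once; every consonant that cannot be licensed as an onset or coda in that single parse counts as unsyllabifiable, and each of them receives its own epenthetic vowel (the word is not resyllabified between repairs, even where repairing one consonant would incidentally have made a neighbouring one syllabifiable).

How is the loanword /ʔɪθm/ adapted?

ʔɪθmɪ

Under (C)(C)V(C), the unsyllabifiable consonants are /m/ (at most one coda consonant is licensed; onsets may contain at most 2 consonants).
Each unlicensed consonant becomes the onset of a new syllable: /m/ → /mɪ/.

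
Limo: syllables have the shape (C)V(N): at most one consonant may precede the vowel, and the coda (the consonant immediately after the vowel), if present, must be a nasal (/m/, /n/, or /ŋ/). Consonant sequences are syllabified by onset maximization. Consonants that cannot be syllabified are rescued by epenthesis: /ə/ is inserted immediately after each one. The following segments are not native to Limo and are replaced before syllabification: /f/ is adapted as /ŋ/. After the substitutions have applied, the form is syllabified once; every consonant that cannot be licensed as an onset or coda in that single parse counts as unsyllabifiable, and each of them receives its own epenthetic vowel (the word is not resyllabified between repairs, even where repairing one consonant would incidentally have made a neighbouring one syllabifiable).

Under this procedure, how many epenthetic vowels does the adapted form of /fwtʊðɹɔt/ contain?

4

After substitution the input is /ŋwtʊðɹɔt/.
The unsyllabifiable consonants are /ŋ/, /w/, /ð/, /t/; each receives one epenthetic vowel.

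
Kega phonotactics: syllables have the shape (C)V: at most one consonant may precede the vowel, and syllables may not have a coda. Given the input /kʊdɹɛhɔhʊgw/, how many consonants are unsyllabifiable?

3

The consonants /d/, /g/, /w/ cannot be parsed into a legal (C)V syllable (no codas are permitted; onsets are limited to one consonant).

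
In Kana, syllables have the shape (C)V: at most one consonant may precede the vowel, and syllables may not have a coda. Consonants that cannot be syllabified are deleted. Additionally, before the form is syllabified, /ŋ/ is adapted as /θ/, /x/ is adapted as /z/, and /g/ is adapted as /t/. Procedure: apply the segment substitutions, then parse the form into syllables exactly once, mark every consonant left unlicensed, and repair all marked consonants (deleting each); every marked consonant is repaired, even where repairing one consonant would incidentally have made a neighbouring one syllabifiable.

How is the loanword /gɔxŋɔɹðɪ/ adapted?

tɔθɔðɪ

Substitution: /g/ → /t/, /x/ → /z/, /ŋ/ → /θ/, giving /tɔzθɔɹðɪ/.
The consonants /z/, /ɹ/ cannot be parsed into a legal (C)V syllable (no codas are permitted; onsets are limited to one consonant).
Deleting the stranded consonants removes /z/, /ɹ/.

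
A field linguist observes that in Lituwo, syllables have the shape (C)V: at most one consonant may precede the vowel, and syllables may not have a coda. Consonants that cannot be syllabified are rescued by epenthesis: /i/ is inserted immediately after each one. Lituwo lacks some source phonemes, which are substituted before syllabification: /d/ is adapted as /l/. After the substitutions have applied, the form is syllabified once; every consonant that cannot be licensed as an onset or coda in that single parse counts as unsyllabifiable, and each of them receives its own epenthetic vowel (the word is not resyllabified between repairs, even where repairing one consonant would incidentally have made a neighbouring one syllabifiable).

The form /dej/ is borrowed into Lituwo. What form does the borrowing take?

Substitution: /d/ → /l/, giving /lej/.
Syllabifying with onset maximization leaves /j/ stranded (no codas are permitted; onsets are limited to one consonant).
Each unlicensed consonant becomes the onset of a new syllable: /j/ → /ji/.

leji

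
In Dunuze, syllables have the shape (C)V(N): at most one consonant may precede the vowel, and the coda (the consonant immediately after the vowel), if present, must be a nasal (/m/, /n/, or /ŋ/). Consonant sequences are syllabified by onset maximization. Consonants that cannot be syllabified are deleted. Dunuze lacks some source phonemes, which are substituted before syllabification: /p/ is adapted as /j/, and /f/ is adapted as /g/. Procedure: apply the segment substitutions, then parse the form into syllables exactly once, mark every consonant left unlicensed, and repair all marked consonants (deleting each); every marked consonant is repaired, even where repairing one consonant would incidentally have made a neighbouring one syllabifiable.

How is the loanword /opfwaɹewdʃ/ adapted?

Substitution: /p/ → /j/, /f/ → /g/, giving /ojgwaɹewdʃ/.
The consonants /j/, /g/, /w/, /d/, /ʃ/ cannot be parsed into a legal (C)V(N) syllable (only a nasal (/m/, /n/, or /ŋ/) is licensed in coda position; onsets are limited to one consonant).
Deleting the stranded consonants removes /j/, /g/, /w/, /d/, /ʃ/.

owaɹe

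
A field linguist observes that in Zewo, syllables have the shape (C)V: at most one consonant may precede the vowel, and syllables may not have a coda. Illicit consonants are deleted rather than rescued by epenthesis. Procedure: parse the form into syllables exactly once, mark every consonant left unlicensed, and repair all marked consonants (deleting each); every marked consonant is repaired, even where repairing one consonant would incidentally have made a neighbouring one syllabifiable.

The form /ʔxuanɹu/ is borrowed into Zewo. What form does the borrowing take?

xuaɹu

Under (C)V, the unsyllabifiable consonants are /ʔ/, /n/ (no codas are permitted; onsets are limited to one consonant).
Each unlicensed consonant is deleted: /ʔ/, /n/.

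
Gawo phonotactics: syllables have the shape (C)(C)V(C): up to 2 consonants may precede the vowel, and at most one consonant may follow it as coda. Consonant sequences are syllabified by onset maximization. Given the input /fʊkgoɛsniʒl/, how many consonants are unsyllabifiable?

The consonants /l/ cannot be parsed into a legal (C)(C)V(C) syllable (at most one coda consonant is licensed; onsets may contain at most 2 consonants).

1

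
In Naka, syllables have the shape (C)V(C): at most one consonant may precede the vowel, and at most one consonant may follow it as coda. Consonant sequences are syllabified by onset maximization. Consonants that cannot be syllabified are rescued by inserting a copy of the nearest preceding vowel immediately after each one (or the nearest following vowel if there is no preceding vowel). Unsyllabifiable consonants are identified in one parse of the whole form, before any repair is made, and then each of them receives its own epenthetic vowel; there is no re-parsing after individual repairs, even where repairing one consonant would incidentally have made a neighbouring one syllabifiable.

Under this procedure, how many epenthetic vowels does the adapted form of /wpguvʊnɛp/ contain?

2

The unsyllabifiable consonants are /w/, /p/; each receives one epenthetic vowel.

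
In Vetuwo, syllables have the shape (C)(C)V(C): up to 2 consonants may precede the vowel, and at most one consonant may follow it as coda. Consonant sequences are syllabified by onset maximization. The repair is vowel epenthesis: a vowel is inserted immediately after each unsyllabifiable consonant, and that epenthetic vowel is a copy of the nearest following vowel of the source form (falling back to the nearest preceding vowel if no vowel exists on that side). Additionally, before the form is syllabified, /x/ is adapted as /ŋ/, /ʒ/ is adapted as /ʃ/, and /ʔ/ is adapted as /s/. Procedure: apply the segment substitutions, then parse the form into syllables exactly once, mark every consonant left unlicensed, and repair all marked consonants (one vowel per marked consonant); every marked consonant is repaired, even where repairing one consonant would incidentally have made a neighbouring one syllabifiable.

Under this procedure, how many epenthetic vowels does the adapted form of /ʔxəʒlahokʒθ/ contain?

2

After substitution the input is /sŋəʃlahokʃθ/.
The unsyllabifiable consonants are /ʃ/, /θ/; each receives one epenthetic vowel.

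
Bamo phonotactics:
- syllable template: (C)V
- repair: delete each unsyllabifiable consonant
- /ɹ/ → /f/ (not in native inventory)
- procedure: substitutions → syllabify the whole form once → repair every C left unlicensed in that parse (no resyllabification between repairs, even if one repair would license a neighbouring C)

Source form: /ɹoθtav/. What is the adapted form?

fota

Substitution: /ɹ/ → /f/, giving /foθtav/.
Under (C)V, the unsyllabifiable consonants are /θ/, /v/ (no codas are permitted; onsets are limited to one consonant).
Deleting the stranded consonants removes /θ/, /v/.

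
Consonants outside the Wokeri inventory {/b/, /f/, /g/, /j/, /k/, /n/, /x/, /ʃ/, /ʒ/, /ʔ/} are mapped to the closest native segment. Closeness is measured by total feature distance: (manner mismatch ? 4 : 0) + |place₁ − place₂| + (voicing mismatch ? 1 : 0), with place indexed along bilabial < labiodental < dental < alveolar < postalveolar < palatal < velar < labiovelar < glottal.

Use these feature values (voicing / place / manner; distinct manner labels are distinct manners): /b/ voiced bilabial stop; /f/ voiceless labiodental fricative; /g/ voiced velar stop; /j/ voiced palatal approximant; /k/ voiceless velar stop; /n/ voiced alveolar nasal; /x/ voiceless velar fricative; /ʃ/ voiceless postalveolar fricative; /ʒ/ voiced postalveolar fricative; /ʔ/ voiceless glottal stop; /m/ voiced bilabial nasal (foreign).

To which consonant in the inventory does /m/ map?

/n/ is closest: same manner (nasal), place distance 3 (bilabial→alveolar), same voicing; total 3. Next closest is /b/ at distance 4.

n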